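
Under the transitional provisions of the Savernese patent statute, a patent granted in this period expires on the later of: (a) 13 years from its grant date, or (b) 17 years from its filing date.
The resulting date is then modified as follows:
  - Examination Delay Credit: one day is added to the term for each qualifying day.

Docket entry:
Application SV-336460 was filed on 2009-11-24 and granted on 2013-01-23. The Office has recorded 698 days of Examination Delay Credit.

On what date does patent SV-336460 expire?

October 22, 2028

(a) grant + 13 years → 23 January 2026.
(b) filing + 17 years → 24 November 2026.
Later of the two: 24 November 2026.
Examination Delay Credit: +698 days → 22 October 2028.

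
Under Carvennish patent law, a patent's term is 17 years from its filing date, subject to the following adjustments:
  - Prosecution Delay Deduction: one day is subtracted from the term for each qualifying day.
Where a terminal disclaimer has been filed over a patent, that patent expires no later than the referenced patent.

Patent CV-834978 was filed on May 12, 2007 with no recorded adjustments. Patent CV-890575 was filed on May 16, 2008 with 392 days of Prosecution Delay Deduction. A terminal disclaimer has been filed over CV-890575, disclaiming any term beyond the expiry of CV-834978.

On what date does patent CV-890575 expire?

April 19, 2024

Natural term of CV-890575:
  Base: filing + 17 years → 16 May 2025.
  Prosecution Delay Deduction: −392 days → 19 April 2024.
Expiry of referenced patent CV-834978:
  Base: filing + 17 years → 12 May 2024.
Terminal disclaimer: CV-890575 expires on the earlier of 19 April 2024 and 12 May 2024.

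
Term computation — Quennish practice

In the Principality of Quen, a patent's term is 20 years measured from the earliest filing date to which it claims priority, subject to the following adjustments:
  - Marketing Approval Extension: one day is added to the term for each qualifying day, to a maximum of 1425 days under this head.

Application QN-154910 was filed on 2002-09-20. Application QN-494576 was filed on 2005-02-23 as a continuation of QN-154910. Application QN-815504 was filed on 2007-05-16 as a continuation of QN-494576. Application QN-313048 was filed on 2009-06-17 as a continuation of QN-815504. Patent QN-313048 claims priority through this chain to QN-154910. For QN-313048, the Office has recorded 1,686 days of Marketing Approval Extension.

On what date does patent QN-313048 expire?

Earliest priority filing: 20 September 2002.
Base term: 20 September 2002 + 20 years → 20 September 2022.
Marketing Approval Extension: 1686 days claimed exceeds the 1425-day cap, so +1425 days → 15 August 2026.

August 15, 2026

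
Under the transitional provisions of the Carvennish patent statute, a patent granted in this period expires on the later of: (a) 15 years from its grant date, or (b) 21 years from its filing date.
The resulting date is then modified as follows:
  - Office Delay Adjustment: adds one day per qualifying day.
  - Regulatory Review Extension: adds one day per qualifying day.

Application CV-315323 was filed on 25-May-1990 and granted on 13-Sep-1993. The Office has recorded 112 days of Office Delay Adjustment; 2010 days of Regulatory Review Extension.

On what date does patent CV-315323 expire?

(a) grant + 15 years → 13 September 2008.
(b) filing + 21 years → 25 May 2011.
Later of the two: 25 May 2011.
Office Delay Adjustment: +112 days → 14 September 2011.
Regulatory Review Extension: +2010 days → 16 March 2017.

2017-03-16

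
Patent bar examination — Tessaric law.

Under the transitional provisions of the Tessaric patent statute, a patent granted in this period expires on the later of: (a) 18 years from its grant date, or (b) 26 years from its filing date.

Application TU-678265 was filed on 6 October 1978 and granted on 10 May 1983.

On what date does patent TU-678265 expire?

(a) grant + 18 years → 10 May 2001.
(b) filing + 26 years → 6 October 2004.
Later of the two: 6 October 2004.

2004-10-06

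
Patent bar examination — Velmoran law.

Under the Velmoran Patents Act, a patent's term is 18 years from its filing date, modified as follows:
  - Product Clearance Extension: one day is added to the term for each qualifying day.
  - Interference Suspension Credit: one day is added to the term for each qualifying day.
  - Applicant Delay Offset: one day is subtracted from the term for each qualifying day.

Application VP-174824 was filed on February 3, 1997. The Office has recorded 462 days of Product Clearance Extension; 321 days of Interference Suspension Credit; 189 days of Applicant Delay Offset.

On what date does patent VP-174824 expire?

2016-09-19

Base term: filing date + 18 years → 3 February 2015.
Product Clearance Extension: +462 days → 10 May 2016.
Interference Suspension Credit: +321 days → 27 March 2017.
Applicant Delay Offset: −189 days → 19 September 2016.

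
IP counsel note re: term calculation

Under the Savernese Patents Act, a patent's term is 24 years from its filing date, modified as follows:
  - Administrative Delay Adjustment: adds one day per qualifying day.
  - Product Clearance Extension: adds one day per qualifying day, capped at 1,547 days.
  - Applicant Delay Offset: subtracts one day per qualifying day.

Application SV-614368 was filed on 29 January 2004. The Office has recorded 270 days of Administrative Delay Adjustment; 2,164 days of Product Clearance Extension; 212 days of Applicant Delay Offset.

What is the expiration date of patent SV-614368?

2032-06-21

Base term: filing date + 24 years → 29 January 2028.
Administrative Delay Adjustment: +270 days → 25 October 2028.
Product Clearance Extension: 2164 days claimed exceeds the 1547-day cap, so +1547 days → 19 January 2033.
Applicant Delay Offset: −212 days → 21 June 2032.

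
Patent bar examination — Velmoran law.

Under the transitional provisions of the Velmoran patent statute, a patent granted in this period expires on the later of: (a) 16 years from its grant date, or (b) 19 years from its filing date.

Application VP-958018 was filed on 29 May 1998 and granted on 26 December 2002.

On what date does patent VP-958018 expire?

(a) grant + 16 years → 26 December 2018.
(b) filing + 19 years → 29 May 2017.
Later of the two: 26 December 2018.

December 26, 2018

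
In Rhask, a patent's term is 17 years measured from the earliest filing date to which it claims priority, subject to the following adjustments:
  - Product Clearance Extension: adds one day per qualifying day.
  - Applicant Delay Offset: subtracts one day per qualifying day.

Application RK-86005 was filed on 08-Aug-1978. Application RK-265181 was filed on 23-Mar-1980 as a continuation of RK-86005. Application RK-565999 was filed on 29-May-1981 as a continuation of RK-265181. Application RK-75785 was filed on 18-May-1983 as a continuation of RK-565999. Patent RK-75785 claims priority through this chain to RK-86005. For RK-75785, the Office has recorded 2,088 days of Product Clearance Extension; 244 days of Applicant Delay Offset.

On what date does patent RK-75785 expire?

Earliest priority filing: 8 August 1978.
Base term: 8 August 1978 + 17 years → 8 August 1995.
Product Clearance Extension: +2088 days → 26 April 2001.
Applicant Delay Offset: −244 days → 25 August 2000.

2000-08-25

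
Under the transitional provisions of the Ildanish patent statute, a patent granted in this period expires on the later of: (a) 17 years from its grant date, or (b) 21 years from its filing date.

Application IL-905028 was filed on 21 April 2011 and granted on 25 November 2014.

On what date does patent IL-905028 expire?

April 21, 2032

(a) grant + 17 years → 25 November 2031.
(b) filing + 21 years → 21 April 2032.
Later of the two: 21 April 2032.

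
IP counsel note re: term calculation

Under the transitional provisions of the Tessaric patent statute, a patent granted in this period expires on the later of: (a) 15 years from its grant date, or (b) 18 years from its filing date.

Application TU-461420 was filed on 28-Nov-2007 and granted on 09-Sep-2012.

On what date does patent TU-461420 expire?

(a) grant + 15 years → 9 September 2027.
(b) filing + 18 years → 28 November 2025.
Later of the two: 9 September 2027.

2027-09-09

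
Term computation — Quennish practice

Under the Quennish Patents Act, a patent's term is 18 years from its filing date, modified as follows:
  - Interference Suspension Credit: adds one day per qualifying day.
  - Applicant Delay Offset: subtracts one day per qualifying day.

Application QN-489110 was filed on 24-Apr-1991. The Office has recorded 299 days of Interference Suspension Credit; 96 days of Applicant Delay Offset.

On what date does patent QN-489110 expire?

2009-11-13

Base term: filing date + 18 years → 24 April 2009.
Interference Suspension Credit: +299 days → 17 February 2010.
Applicant Delay Offset: −96 days → 13 November 2009.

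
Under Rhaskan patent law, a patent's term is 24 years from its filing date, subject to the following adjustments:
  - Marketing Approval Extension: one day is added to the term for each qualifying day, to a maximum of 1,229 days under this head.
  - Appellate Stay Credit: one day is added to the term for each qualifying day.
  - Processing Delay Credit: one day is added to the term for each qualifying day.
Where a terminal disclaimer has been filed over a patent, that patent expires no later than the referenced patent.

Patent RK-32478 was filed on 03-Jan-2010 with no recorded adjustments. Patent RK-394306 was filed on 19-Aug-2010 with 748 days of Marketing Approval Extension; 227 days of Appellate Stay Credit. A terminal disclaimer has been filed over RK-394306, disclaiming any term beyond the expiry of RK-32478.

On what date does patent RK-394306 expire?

Natural term of RK-394306:
  Base: filing + 24 years → 19 August 2034.
  Marketing Approval Extension: 748 days (within the 1229-day cap) → +748 days → 5 September 2036.
  Appellate Stay Credit: +227 days → 20 April 2037.
Expiry of referenced patent RK-32478:
  Base: filing + 24 years → 3 January 2034.
Terminal disclaimer: RK-394306 expires on the earlier of 20 April 2037 and 3 January 2034.

2034-01-03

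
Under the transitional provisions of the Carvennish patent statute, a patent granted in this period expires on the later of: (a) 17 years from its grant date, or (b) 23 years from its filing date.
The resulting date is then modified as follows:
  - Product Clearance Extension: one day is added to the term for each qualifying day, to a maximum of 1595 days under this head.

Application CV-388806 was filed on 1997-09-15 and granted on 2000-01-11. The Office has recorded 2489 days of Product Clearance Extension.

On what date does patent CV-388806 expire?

(a) grant + 17 years → 11 January 2017.
(b) filing + 23 years → 15 September 2020.
Later of the two: 15 September 2020.
Product Clearance Extension: 2489 days claimed exceeds the 1595-day cap, so +1595 days → 27 January 2025.

January 27, 2025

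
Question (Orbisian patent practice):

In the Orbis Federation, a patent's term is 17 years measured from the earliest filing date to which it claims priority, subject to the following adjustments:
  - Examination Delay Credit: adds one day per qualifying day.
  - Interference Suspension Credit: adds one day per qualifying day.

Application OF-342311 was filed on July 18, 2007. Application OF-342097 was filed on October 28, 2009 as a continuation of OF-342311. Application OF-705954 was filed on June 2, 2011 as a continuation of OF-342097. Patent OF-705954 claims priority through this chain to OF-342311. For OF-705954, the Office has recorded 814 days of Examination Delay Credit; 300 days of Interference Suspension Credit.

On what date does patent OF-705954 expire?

Earliest priority filing: 18 July 2007.
Base term: 18 July 2007 + 17 years → 18 July 2024.
Examination Delay Credit: +814 days → 10 October 2026.
Interference Suspension Credit: +300 days → 6 August 2027.

August 6, 2027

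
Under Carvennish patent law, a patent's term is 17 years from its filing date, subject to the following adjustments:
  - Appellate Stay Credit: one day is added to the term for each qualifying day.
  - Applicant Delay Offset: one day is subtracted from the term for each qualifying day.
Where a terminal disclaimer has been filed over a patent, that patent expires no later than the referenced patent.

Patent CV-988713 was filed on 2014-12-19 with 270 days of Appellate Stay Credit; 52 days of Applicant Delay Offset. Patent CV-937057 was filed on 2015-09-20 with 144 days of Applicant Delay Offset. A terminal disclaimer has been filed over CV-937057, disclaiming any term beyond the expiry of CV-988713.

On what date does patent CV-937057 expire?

April 29, 2032

Natural term of CV-937057:
  Base: filing + 17 years → 20 September 2032.
  Applicant Delay Offset: −144 days → 29 April 2032.
Expiry of referenced patent CV-988713:
  Base: filing + 17 years → 19 December 2031.
  Appellate Stay Credit: +270 days → 14 September 2032.
  Applicant Delay Offset: −52 days → 24 July 2032.
Terminal disclaimer: CV-937057 expires on the earlier of 29 April 2032 and 24 July 2032.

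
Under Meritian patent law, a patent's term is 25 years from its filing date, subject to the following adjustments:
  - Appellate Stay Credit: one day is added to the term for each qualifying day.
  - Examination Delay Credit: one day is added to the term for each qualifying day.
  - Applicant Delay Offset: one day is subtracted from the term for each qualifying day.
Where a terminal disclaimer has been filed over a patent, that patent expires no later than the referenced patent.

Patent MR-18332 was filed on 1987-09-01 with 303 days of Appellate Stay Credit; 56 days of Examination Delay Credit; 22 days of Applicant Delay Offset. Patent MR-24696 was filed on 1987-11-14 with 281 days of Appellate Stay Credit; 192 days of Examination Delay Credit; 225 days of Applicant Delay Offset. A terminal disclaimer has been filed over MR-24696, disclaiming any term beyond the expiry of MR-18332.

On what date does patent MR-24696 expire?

Natural term of MR-24696:
  Base: filing + 25 years → 14 November 2012.
  Appellate Stay Credit: +281 days → 22 August 2013.
  Examination Delay Credit: +192 days → 2 March 2014.
  Applicant Delay Offset: −225 days → 20 July 2013.
Expiry of referenced patent MR-18332:
  Base: filing + 25 years → 1 September 2012.
  Appellate Stay Credit: +303 days → 1 July 2013.
  Examination Delay Credit: +56 days → 26 August 2013.
  Applicant Delay Offset: −22 days → 4 August 2013.
Terminal disclaimer: MR-24696 expires on the earlier of 20 July 2013 and 4 August 2013.

July 20, 2013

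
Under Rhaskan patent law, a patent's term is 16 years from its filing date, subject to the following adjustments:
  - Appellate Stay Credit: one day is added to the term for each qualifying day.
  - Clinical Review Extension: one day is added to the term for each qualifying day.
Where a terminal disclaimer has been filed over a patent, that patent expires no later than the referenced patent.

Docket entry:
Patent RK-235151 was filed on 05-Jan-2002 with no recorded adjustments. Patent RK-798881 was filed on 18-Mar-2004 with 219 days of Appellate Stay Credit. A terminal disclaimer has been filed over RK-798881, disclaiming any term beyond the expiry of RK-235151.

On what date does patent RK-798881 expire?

Natural term of RK-798881:
  Base: filing + 16 years → 18 March 2020.
  Appellate Stay Credit: +219 days → 23 October 2020.
Expiry of referenced patent RK-235151:
  Base: filing + 16 years → 5 January 2018.
Terminal disclaimer: RK-798881 expires on the earlier of 23 October 2020 and 5 January 2018.

2018-01-05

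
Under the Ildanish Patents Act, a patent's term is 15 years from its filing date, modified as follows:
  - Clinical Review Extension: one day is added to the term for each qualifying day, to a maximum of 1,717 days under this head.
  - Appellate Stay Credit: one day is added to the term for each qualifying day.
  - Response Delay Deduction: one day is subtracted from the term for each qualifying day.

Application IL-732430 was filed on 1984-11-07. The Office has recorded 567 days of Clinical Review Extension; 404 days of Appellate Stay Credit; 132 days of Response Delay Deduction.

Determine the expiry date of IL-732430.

Base term: filing date + 15 years → 7 November 1999.
Clinical Review Extension: 567 days (within the 1717-day cap) → +567 days → 27 May 2001.
Appellate Stay Credit: +404 days → 5 July 2002.
Response Delay Deduction: −132 days → 23 February 2002.

February 23, 2002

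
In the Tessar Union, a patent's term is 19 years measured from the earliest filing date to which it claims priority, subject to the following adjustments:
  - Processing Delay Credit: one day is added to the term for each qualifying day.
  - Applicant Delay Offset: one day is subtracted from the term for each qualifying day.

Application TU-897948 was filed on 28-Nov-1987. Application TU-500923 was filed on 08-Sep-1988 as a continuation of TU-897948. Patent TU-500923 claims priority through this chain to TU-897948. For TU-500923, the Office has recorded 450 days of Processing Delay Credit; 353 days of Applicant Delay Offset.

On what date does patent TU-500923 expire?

March 5, 2007

Earliest priority filing: 28 November 1987.
Base term: 28 November 1987 + 19 years → 28 November 2006.
Processing Delay Credit: +450 days → 21 February 2008.
Applicant Delay Offset: −353 days → 5 March 2007.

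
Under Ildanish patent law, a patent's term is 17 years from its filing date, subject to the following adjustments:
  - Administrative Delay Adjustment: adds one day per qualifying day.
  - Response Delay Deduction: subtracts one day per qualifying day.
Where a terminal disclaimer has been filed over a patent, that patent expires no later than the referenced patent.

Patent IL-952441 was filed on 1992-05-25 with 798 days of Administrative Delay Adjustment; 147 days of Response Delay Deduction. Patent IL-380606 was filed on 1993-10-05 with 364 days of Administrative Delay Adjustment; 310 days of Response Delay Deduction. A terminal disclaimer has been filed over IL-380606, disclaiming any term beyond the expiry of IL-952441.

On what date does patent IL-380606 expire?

2010-11-28

Natural term of IL-380606:
  Base: filing + 17 years → 5 October 2010.
  Administrative Delay Adjustment: +364 days → 4 October 2011.
  Response Delay Deduction: −310 days → 28 November 2010.
Expiry of referenced patent IL-952441:
  Base: filing + 17 years → 25 May 2009.
  Administrative Delay Adjustment: +798 days → 1 August 2011.
  Response Delay Deduction: −147 days → 7 March 2011.
Terminal disclaimer: IL-380606 expires on the earlier of 28 November 2010 and 7 March 2011.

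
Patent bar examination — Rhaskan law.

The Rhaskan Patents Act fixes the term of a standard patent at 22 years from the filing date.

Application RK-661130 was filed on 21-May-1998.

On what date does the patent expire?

Filing date + 22 years → 21 May 2020.

May 21, 2020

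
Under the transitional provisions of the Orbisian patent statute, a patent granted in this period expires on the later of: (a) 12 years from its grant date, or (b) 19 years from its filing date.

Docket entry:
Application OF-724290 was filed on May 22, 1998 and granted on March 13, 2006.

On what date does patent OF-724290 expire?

March 13, 2018

(a) grant + 12 years → 13 March 2018.
(b) filing + 19 years → 22 May 2017.
Later of the two: 13 March 2018.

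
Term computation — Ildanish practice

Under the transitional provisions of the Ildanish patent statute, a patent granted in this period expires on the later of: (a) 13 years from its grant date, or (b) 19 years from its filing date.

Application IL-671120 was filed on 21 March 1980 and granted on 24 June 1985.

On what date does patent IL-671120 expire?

(a) grant + 13 years → 24 June 1998.
(b) filing + 19 years → 21 March 1999.
Later of the two: 21 March 1999.

March 21, 1999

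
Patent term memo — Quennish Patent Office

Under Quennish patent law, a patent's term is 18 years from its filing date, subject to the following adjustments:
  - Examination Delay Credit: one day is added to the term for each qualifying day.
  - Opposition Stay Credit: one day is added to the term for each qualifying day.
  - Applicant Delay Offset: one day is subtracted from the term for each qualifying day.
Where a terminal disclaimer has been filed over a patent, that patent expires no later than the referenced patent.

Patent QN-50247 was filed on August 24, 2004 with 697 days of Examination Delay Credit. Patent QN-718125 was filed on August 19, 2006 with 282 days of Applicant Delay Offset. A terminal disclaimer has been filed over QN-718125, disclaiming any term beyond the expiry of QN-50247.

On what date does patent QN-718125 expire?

2023-11-11

Natural term of QN-718125:
  Base: filing + 18 years → 19 August 2024.
  Applicant Delay Offset: −282 days → 11 November 2023.
Expiry of referenced patent QN-50247:
  Base: filing + 18 years → 24 August 2022.
  Examination Delay Credit: +697 days → 21 July 2024.
Terminal disclaimer: QN-718125 expires on the earlier of 11 November 2023 and 21 July 2024.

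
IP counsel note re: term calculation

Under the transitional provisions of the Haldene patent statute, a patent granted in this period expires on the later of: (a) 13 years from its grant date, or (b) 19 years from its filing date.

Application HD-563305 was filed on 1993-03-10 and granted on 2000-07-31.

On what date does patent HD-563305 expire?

July 31, 2013

(a) grant + 13 years → 31 July 2013.
(b) filing + 19 years → 10 March 2012.
Later of the two: 31 July 2013.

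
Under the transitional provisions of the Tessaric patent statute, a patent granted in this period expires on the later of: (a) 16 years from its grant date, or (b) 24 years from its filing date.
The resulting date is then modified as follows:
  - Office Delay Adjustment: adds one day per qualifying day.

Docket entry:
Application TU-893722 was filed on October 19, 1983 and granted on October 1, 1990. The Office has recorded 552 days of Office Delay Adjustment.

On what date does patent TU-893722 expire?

April 23, 2009

(a) grant + 16 years → 1 October 2006.
(b) filing + 24 years → 19 October 2007.
Later of the two: 19 October 2007.
Office Delay Adjustment: +552 days → 23 April 2009.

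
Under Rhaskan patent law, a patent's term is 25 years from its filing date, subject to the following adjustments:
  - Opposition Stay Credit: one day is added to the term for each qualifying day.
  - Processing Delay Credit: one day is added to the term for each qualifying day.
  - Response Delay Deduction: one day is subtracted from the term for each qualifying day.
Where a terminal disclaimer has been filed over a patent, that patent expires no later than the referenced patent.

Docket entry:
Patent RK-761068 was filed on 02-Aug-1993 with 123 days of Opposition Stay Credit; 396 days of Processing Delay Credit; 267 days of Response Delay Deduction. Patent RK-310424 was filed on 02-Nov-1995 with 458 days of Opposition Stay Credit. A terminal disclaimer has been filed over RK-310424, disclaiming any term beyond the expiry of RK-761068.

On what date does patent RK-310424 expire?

2019-04-11

Natural term of RK-310424:
  Base: filing + 25 years → 2 November 2020.
  Opposition Stay Credit: +458 days → 3 February 2022.
Expiry of referenced patent RK-761068:
  Base: filing + 25 years → 2 August 2018.
  Opposition Stay Credit: +123 days → 3 December 2018.
  Processing Delay Credit: +396 days → 3 January 2020.
  Response Delay Deduction: −267 days → 11 April 2019.
Terminal disclaimer: RK-310424 expires on the earlier of 3 February 2022 and 11 April 2019.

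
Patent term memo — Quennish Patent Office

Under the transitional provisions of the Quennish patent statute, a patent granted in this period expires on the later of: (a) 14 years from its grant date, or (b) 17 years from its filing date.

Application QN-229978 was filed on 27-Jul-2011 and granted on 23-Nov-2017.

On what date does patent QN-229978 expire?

(a) grant + 14 years → 23 November 2031.
(b) filing + 17 years → 27 July 2028.
Later of the two: 23 November 2031.

November 23, 2031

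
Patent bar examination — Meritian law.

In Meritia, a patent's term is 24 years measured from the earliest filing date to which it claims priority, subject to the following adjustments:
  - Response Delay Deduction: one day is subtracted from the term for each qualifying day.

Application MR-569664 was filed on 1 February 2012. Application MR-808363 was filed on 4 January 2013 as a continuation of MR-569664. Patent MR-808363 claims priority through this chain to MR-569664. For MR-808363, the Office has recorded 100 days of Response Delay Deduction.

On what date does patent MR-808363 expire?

October 24, 2035

Earliest priority filing: 1 February 2012.
Base term: 1 February 2012 + 24 years → 1 February 2036.
Response Delay Deduction: −100 days → 24 October 2035.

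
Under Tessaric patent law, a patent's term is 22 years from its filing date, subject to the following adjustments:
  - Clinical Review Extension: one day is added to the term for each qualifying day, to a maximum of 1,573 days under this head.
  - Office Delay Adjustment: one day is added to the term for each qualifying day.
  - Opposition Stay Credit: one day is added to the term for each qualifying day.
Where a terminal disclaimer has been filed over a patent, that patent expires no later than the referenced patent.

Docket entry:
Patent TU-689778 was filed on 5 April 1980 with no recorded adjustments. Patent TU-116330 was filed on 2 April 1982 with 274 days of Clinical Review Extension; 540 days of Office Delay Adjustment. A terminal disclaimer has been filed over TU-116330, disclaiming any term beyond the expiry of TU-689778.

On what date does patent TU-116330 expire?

2002-04-05

Natural term of TU-116330:
  Base: filing + 22 years → 2 April 2004.
  Clinical Review Extension: 274 days (within the 1573-day cap) → +274 days → 1 January 2005.
  Office Delay Adjustment: +540 days → 25 June 2006.
Expiry of referenced patent TU-689778:
  Base: filing + 22 years → 5 April 2002.
Terminal disclaimer: TU-116330 expires on the earlier of 25 June 2006 and 5 April 2002.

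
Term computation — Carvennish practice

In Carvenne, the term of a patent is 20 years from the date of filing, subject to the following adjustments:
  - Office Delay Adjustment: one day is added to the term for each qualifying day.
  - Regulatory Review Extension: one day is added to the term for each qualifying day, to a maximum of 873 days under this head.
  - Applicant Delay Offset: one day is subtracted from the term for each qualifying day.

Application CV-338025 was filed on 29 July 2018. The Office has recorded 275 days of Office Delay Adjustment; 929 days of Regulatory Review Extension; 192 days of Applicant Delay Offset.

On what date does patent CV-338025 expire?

March 11, 2041

Base term: filing date + 20 years → 29 July 2038.
Office Delay Adjustment: +275 days → 30 April 2039.
Regulatory Review Extension: 929 days claimed exceeds the 873-day cap, so +873 days → 19 September 2041.
Applicant Delay Offset: −192 days → 11 March 2041.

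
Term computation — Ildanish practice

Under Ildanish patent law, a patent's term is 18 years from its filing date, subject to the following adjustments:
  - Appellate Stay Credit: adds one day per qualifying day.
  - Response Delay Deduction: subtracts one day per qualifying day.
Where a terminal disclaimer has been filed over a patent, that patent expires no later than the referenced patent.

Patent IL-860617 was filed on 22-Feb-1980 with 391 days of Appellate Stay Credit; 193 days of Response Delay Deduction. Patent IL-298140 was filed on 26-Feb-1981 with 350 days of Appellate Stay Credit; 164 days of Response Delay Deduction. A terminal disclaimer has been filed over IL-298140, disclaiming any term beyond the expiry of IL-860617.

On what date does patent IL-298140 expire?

Natural term of IL-298140:
  Base: filing + 18 years → 26 February 1999.
  Appellate Stay Credit: +350 days → 11 February 2000.
  Response Delay Deduction: −164 days → 31 August 1999.
Expiry of referenced patent IL-860617:
  Base: filing + 18 years → 22 February 1998.
  Appellate Stay Credit: +391 days → 20 March 1999.
  Response Delay Deduction: −193 days → 8 September 1998.
Terminal disclaimer: IL-298140 expires on the earlier of 31 August 1999 and 8 September 1998.

September 8, 1998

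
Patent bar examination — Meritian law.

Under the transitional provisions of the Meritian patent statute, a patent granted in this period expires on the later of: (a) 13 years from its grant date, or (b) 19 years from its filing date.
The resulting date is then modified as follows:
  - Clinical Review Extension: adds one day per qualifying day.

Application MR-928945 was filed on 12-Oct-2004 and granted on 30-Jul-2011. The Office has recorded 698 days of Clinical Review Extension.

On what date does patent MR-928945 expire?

(a) grant + 13 years → 30 July 2024.
(b) filing + 19 years → 12 October 2023.
Later of the two: 30 July 2024.
Clinical Review Extension: +698 days → 28 June 2026.

June 28, 2026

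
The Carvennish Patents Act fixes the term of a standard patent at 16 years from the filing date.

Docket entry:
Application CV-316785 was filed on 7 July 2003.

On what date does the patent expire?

2019-07-07

Filing date + 16 years → 7 July 2019.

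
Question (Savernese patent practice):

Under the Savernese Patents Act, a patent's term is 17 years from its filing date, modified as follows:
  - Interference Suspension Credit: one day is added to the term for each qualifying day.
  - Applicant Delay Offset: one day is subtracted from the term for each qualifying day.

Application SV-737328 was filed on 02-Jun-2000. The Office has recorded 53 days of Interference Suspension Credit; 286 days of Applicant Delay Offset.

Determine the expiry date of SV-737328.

2016-10-12

Base term: filing date + 17 years → 2 June 2017.
Interference Suspension Credit: +53 days → 25 July 2017.
Applicant Delay Offset: −286 days → 12 October 2016.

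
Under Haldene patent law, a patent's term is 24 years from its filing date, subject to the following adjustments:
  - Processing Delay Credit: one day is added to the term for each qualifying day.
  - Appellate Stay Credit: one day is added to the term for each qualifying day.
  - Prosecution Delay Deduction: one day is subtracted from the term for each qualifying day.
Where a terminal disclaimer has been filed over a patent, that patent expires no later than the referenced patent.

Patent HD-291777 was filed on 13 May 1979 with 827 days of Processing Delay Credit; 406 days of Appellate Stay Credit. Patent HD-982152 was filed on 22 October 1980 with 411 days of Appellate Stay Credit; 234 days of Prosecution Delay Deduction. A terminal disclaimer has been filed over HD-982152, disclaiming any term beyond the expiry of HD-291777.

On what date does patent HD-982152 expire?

Natural term of HD-982152:
  Base: filing + 24 years → 22 October 2004.
  Appellate Stay Credit: +411 days → 7 December 2005.
  Prosecution Delay Deduction: −234 days → 17 April 2005.
Expiry of referenced patent HD-291777:
  Base: filing + 24 years → 13 May 2003.
  Processing Delay Credit: +827 days → 17 August 2005.
  Appellate Stay Credit: +406 days → 27 September 2006.
Terminal disclaimer: HD-982152 expires on the earlier of 17 April 2005 and 27 September 2006.

April 17, 2005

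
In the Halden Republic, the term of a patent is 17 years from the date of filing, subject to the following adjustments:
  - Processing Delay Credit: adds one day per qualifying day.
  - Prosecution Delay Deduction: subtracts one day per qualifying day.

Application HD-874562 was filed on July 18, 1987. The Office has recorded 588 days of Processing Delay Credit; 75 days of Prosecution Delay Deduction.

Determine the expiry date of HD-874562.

Base term: filing date + 17 years → 18 July 2004.
Processing Delay Credit: +588 days → 26 February 2006.
Prosecution Delay Deduction: −75 days → 13 December 2005.

2005-12-13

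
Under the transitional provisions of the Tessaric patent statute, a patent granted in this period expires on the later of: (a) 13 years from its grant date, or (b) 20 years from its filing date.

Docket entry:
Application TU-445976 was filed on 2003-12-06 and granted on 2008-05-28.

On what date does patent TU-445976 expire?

December 6, 2023

(a) grant + 13 years → 28 May 2021.
(b) filing + 20 years → 6 December 2023.
Later of the two: 6 December 2023.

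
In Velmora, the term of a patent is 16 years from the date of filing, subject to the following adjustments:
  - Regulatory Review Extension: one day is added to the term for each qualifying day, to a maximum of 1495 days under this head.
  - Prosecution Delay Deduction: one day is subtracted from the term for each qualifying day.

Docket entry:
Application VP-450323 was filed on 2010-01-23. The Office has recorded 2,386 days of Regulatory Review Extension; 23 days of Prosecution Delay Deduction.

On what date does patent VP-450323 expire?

Base term: filing date + 16 years → 23 January 2026.
Regulatory Review Extension: 2386 days claimed exceeds the 1495-day cap, so +1495 days → 26 February 2030.
Prosecution Delay Deduction: −23 days → 3 February 2030.

2030-02-03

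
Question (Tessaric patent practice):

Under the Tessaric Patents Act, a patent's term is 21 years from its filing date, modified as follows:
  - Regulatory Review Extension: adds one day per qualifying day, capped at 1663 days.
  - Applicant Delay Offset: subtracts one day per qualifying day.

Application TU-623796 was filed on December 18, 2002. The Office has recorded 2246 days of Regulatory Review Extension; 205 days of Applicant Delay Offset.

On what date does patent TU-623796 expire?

December 15, 2027

Base term: filing date + 21 years → 18 December 2023.
Regulatory Review Extension: 2246 days claimed exceeds the 1663-day cap, so +1663 days → 7 July 2028.
Applicant Delay Offset: −205 days → 15 December 2027.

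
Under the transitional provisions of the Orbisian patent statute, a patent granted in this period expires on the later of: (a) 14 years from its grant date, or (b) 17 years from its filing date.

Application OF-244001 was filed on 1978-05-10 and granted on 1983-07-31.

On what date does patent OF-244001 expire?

July 31, 1997

(a) grant + 14 years → 31 July 1997.
(b) filing + 17 years → 10 May 1995.
Later of the two: 31 July 1997.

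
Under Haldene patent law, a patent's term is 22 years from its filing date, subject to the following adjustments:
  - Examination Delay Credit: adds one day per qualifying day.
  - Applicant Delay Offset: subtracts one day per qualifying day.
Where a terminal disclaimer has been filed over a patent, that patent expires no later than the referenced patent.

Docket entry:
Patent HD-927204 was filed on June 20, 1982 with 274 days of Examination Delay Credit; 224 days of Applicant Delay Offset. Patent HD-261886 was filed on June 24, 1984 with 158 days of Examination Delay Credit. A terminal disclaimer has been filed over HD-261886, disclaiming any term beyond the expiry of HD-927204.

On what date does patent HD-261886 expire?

2004-08-09

Natural term of HD-261886:
  Base: filing + 22 years → 24 June 2006.
  Examination Delay Credit: +158 days → 29 November 2006.
Expiry of referenced patent HD-927204:
  Base: filing + 22 years → 20 June 2004.
  Examination Delay Credit: +274 days → 21 March 2005.
  Applicant Delay Offset: −224 days → 9 August 2004.
Terminal disclaimer: HD-261886 expires on the earlier of 29 November 2006 and 9 August 2004.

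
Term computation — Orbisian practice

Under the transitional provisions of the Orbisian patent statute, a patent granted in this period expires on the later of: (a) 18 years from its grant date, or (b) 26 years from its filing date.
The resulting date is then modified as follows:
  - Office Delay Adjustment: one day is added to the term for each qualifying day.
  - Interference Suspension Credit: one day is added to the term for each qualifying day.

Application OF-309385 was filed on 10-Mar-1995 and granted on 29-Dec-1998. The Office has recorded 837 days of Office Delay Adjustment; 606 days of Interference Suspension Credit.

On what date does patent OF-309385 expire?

February 20, 2025

(a) grant + 18 years → 29 December 2016.
(b) filing + 26 years → 10 March 2021.
Later of the two: 10 March 2021.
Office Delay Adjustment: +837 days → 25 June 2023.
Interference Suspension Credit: +606 days → 20 February 2025.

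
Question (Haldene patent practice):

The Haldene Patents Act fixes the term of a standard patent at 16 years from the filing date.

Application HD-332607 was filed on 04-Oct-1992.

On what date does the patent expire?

Filing date + 16 years → 4 October 2008.

2008-10-04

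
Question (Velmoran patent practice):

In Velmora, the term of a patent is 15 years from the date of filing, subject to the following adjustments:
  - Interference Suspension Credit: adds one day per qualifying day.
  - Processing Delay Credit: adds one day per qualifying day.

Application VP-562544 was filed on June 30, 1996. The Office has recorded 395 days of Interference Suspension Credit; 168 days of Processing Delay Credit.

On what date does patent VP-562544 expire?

Base term: filing date + 15 years → 30 June 2011.
Interference Suspension Credit: +395 days → 29 July 2012.
Processing Delay Credit: +168 days → 13 January 2013.

2013-01-13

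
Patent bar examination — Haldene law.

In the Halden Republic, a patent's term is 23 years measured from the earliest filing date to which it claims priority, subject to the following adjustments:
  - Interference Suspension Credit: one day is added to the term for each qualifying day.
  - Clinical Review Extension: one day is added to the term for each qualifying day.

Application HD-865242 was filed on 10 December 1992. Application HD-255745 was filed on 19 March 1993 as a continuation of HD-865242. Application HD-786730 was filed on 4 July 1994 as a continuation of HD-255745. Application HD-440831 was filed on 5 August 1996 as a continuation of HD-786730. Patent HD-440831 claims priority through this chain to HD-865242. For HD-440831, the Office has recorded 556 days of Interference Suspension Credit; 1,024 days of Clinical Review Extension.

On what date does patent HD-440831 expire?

Earliest priority filing: 10 December 1992.
Base term: 10 December 1992 + 23 years → 10 December 2015.
Interference Suspension Credit: +556 days → 18 June 2017.
Clinical Review Extension: +1024 days → 7 April 2020.

2020-04-07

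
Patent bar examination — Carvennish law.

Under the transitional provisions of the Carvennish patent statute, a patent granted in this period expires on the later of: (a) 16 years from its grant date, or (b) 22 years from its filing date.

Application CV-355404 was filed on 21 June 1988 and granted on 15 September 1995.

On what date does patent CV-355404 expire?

2011-09-15

(a) grant + 16 years → 15 September 2011.
(b) filing + 22 years → 21 June 2010.
Later of the two: 15 September 2011.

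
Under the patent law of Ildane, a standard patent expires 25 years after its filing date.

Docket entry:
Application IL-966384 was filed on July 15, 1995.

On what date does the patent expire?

July 15, 2020

Filing date + 25 years → 15 July 2020.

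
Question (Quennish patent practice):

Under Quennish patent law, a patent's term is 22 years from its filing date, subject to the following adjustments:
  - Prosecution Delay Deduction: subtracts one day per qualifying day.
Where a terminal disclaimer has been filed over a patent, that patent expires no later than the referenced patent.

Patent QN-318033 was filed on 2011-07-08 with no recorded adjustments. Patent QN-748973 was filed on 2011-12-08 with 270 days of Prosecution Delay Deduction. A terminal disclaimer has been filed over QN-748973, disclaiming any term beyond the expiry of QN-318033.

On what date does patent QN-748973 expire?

March 13, 2033

Natural term of QN-748973:
  Base: filing + 22 years → 8 December 2033.
  Prosecution Delay Deduction: −270 days → 13 March 2033.
Expiry of referenced patent QN-318033:
  Base: filing + 22 years → 8 July 2033.
Terminal disclaimer: QN-748973 expires on the earlier of 13 March 2033 and 8 July 2033.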